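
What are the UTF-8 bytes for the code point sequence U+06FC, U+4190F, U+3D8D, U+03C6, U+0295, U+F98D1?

DB BC F1 81 A4 8F E3 B6 8D CF 86 CA 95 F3 B9 A3 91

U+06FC: 2-byte form → DB BC.
U+4190F: 4-byte form → F1 81 A4 8F.
U+3D8D: 3-byte form → E3 B6 8D.
U+03C6: 2-byte form → CF 86.
U+0295: 2-byte form → CA 95.
U+F98D1: 4-byte form → F3 B9 A3 91.
Concatenated (17 bytes): DB BC F1 81 A4 8F E3 B6 8D CF 86 CA 95 F3 B9 A3 91.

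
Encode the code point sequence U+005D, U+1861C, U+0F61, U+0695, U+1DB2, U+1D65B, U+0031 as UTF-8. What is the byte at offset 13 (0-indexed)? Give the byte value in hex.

U+005D → 1-byte form 5D at offsets 0–0.
U+1861C → 4-byte form F0 98 98 9C at offsets 1–4.
U+0F61 → 3-byte form E0 BD A1 at offsets 5–7.
U+0695 → 2-byte form DA 95 at offsets 8–9.
U+1DB2 → 3-byte form E1 B6 B2 at offsets 10–12.
U+1D65B → 4-byte form F0 9D 99 9B at offsets 13–16.
Offset 13 falls in char 6's range; it's byte 1 of F0 9D 99 9B = 0xF0.

0xF0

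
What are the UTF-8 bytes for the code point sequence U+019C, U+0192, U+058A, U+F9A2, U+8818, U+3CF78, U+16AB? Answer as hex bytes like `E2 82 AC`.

C6 9C C6 92 D6 8A EF A6 A2 E8 A0 98 F0 BC BD B8 E1 9A AB

U+019C: 2-byte form → C6 9C.
U+0192: 2-byte form → C6 92.
U+058A: 2-byte form → D6 8A.
U+F9A2: 3-byte form → EF A6 A2.
U+8818: 3-byte form → E8 A0 98.
U+3CF78: 4-byte form → F0 BC BD B8.
U+16AB: 3-byte form → E1 9A AB.
Concatenated (19 bytes): C6 9C C6 92 D6 8A EF A6 A2 E8 A0 98 F0 BC BD B8 E1 9A AB.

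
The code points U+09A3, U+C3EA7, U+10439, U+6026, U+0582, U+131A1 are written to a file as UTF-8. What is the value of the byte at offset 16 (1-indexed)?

0x82

1-indexed offset 16 is 0-indexed offset 15.
U+09A3 → 3-byte form E0 A6 A3 at offsets 0–2.
U+C3EA7 → 4-byte form F3 83 BA A7 at offsets 3–6.
U+10439 → 4-byte form F0 90 90 B9 at offsets 7–10.
U+6026 → 3-byte form E6 80 A6 at offsets 11–13.
U+0582 → 2-byte form D6 82 at offsets 14–15.
Offset 15 falls in char 5's range; it's byte 2 of D6 82 = 0x82.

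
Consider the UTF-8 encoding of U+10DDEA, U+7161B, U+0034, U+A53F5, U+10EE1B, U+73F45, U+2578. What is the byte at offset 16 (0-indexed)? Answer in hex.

U+10DDEA → 4-byte form F4 8D B7 AA at offsets 0–3.
U+7161B → 4-byte form F1 B1 98 9B at offsets 4–7.
U+0034 → 1-byte form 34 at offsets 8–8.
U+A53F5 → 4-byte form F2 A5 8F B5 at offsets 9–12.
U+10EE1B → 4-byte form F4 8E B8 9B at offsets 13–16.
Offset 16 falls in char 5's range; it's byte 4 of F4 8E B8 9B = 0x9B.

0x9B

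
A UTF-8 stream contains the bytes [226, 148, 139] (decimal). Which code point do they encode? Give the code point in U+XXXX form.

U+250B

Leading byte 0xE2 = 11100010 matches 1110xxxx → 3-byte sequence.
Byte 1: 0xE2 = 11100010, payload 0010 (4 bits).
Byte 2: 0x94 = 10010100 (10xxxxxx ✓), payload 010100.
Byte 3: 0x8B = 10001011 (10xxxxxx ✓), payload 001011.
Concatenate: 0010010100001011 = 0x250B (16 bits → U+250B).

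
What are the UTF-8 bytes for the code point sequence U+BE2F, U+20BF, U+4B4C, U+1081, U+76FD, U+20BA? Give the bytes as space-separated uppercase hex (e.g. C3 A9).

U+BE2F: 3-byte form → EB B8 AF.
U+20BF: 3-byte form → E2 82 BF.
U+4B4C: 3-byte form → E4 AD 8C.
U+1081: 3-byte form → E1 82 81.
U+76FD: 3-byte form → E7 9B BD.
U+20BA: 3-byte form → E2 82 BA.
Concatenated (18 bytes): EB B8 AF E2 82 BF E4 AD 8C E1 82 81 E7 9B BD E2 82 BA.

EB B8 AF E2 82 BF E4 AD 8C E1 82 81 E7 9B BD E2 82 BA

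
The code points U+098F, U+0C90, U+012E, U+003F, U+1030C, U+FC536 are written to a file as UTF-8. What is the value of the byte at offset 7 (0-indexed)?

0xAE

U+098F → 3-byte form E0 A6 8F at offsets 0–2.
U+0C90 → 3-byte form E0 B2 90 at offsets 3–5.
U+012E → 2-byte form C4 AE at offsets 6–7.
Offset 7 falls in char 3's range; it's byte 2 of C4 AE = 0xAE.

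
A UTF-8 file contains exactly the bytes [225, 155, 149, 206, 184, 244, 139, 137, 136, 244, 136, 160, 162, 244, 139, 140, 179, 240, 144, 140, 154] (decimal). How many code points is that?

6

Byte at offset 0: 0xE1 = 11100001 → 3-byte char (#1). Advance 3.
Byte at offset 3: 0xCE = 11001110 → 2-byte char (#2). Advance 2.
Byte at offset 5: 0xF4 = 11110100 → 4-byte char (#3). Advance 4.
Byte at offset 9: 0xF4 = 11110100 → 4-byte char (#4). Advance 4.
Byte at offset 13: 0xF4 = 11110100 → 4-byte char (#5). Advance 4.
Byte at offset 17: 0xF0 = 11110000 → 4-byte char (#6). Advance 4.
Reached end at offset 21 after 6 code points.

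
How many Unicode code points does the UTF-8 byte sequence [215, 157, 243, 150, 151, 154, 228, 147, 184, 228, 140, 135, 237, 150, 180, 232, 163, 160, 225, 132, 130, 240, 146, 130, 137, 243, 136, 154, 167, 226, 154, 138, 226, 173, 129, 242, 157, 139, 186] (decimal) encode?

Byte at offset 0: 0xD7 = 11010111 → 2-byte char (#1). Advance 2.
Byte at offset 2: 0xF3 = 11110011 → 4-byte char (#2). Advance 4.
Byte at offset 6: 0xE4 = 11100100 → 3-byte char (#3). Advance 3.
Byte at offset 9: 0xE4 = 11100100 → 3-byte char (#4). Advance 3.
Byte at offset 12: 0xED = 11101101 → 3-byte char (#5). Advance 3.
Byte at offset 15: 0xE8 = 11101000 → 3-byte char (#6). Advance 3.
Byte at offset 18: 0xE1 = 11100001 → 3-byte char (#7). Advance 3.
Byte at offset 21: 0xF0 = 11110000 → 4-byte char (#8). Advance 4.
Byte at offset 25: 0xF3 = 11110011 → 4-byte char (#9). Advance 4.
Byte at offset 29: 0xE2 = 11100010 → 3-byte char (#10). Advance 3.
Byte at offset 32: 0xE2 = 11100010 → 3-byte char (#11). Advance 3.
Byte at offset 35: 0xF2 = 11110010 → 4-byte char (#12). Advance 4.
Reached end at offset 39 after 12 code points.

12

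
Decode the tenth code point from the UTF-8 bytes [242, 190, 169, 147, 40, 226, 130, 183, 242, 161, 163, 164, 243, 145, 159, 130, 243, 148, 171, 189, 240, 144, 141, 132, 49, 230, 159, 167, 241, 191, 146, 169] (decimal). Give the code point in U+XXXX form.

U+7F4A9

Offset 0: leading byte 0xF2 = 11110010 → 4-byte char #1 = F2 BE A9 93.
Offset 4: leading byte 0x28 = 00101000 → 1-byte char #2 = 28.
Offset 5: leading byte 0xE2 = 11100010 → 3-byte char #3 = E2 82 B7.
Offset 8: leading byte 0xF2 = 11110010 → 4-byte char #4 = F2 A1 A3 A4.
Offset 12: leading byte 0xF3 = 11110011 → 4-byte char #5 = F3 91 9F 82.
Offset 16: leading byte 0xF3 = 11110011 → 4-byte char #6 = F3 94 AB BD.
Offset 20: leading byte 0xF0 = 11110000 → 4-byte char #7 = F0 90 8D 84.
Offset 24: leading byte 0x31 = 00110001 → 1-byte char #8 = 31.
Offset 25: leading byte 0xE6 = 11100110 → 3-byte char #9 = E6 9F A7.
Offset 28: leading byte 0xF1 = 11110001 → 4-byte char #10 = F1 BF 92 A9.
Leading byte 0xF1 = 11110001 matches 11110xxx → 4-byte sequence.
Byte 1: 0xF1 = 11110001, payload 001 (3 bits).
Byte 2: 0xBF = 10111111 (10xxxxxx ✓), payload 111111.
Byte 3: 0x92 = 10010010 (10xxxxxx ✓), payload 010010.
Byte 4: 0xA9 = 10101001 (10xxxxxx ✓), payload 101001.
Concatenate: 001111111010010101001 = 0x7F4A9 (21 bits → U+7F4A9).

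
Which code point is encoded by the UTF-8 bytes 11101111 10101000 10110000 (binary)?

U+FA30

Leading byte 0xEF = 11101111 matches 1110xxxx → 3-byte sequence.
Byte 1: 0xEF = 11101111, payload 1111 (4 bits).
Byte 2: 0xA8 = 10101000 (10xxxxxx ✓), payload 101000.
Byte 3: 0xB0 = 10110000 (10xxxxxx ✓), payload 110000.
Concatenate: 1111101000110000 = 0xFA30 (16 bits → U+FA30).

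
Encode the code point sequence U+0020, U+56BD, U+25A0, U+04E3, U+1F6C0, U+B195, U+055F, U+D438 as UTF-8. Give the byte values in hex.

20 E5 9A BD E2 96 A0 D3 A3 F0 9F 9B 80 EB 86 95 D5 9F ED 90 B8

U+0020: 1-byte form → 20.
U+56BD: 3-byte form → E5 9A BD.
U+25A0: 3-byte form → E2 96 A0.
U+04E3: 2-byte form → D3 A3.
U+1F6C0: 4-byte form → F0 9F 9B 80.
U+B195: 3-byte form → EB 86 95.
U+055F: 2-byte form → D5 9F.
U+D438: 3-byte form → ED 90 B8.
Concatenated (21 bytes): 20 E5 9A BD E2 96 A0 D3 A3 F0 9F 9B 80 EB 86 95 D5 9F ED 90 B8.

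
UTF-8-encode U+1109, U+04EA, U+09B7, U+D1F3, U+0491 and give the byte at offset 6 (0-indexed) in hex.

0xA6

U+1109 → 3-byte form E1 84 89 at offsets 0–2.
U+04EA → 2-byte form D3 AA at offsets 3–4.
U+09B7 → 3-byte form E0 A6 B7 at offsets 5–7.
Offset 6 falls in char 3's range; it's byte 2 of E0 A6 B7 = 0xA6.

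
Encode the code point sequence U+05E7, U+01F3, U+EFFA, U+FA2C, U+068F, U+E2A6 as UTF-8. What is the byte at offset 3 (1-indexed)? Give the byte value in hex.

0xC7

1-indexed offset 3 is 0-indexed offset 2.
U+05E7 → 2-byte form D7 A7 at offsets 0–1.
U+01F3 → 2-byte form C7 B3 at offsets 2–3.
Offset 2 falls in char 2's range; it's byte 1 of C7 B3 = 0xC7.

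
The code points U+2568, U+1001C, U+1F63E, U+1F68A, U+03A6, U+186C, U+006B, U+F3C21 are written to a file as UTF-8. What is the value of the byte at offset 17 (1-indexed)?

1-indexed offset 17 is 0-indexed offset 16.
U+2568 → 3-byte form E2 95 A8 at offsets 0–2.
U+1001C → 4-byte form F0 90 80 9C at offsets 3–6.
U+1F63E → 4-byte form F0 9F 98 BE at offsets 7–10.
U+1F68A → 4-byte form F0 9F 9A 8A at offsets 11–14.
U+03A6 → 2-byte form CE A6 at offsets 15–16.
Offset 16 falls in char 5's range; it's byte 2 of CE A6 = 0xA6.

0xA6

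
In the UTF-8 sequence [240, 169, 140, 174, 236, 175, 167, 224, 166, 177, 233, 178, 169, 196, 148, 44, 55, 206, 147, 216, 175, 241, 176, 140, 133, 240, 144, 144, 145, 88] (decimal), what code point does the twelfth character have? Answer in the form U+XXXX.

Offset 0: leading byte 0xF0 = 11110000 → 4-byte char #1 = F0 A9 8C AE.
Offset 4: leading byte 0xEC = 11101100 → 3-byte char #2 = EC AF A7.
Offset 7: leading byte 0xE0 = 11100000 → 3-byte char #3 = E0 A6 B1.
Offset 10: leading byte 0xE9 = 11101001 → 3-byte char #4 = E9 B2 A9.
Offset 13: leading byte 0xC4 = 11000100 → 2-byte char #5 = C4 94.
Offset 15: leading byte 0x2C = 00101100 → 1-byte char #6 = 2C.
Offset 16: leading byte 0x37 = 00110111 → 1-byte char #7 = 37.
Offset 17: leading byte 0xCE = 11001110 → 2-byte char #8 = CE 93.
Offset 19: leading byte 0xD8 = 11011000 → 2-byte char #9 = D8 AF.
Offset 21: leading byte 0xF1 = 11110001 → 4-byte char #10 = F1 B0 8C 85.
Offset 25: leading byte 0xF0 = 11110000 → 4-byte char #11 = F0 90 90 91.
Offset 29: leading byte 0x58 = 01011000 → 1-byte char #12 = 58.
Leading byte 0x58 = 01011000 matches 0xxxxxxx → 1-byte sequence.
Byte 1: 0x58 = 01011000, payload 1011000 (7 bits).
Concatenate: 1011000 = 0x58 (7 bits → U+0058).

U+0058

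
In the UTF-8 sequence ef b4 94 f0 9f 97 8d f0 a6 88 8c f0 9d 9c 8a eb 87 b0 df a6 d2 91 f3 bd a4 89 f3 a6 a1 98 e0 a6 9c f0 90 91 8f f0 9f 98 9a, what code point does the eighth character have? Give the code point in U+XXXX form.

Offset 0: leading byte 0xEF = 11101111 → 3-byte char #1 = EF B4 94.
Offset 3: leading byte 0xF0 = 11110000 → 4-byte char #2 = F0 9F 97 8D.
Offset 7: leading byte 0xF0 = 11110000 → 4-byte char #3 = F0 A6 88 8C.
Offset 11: leading byte 0xF0 = 11110000 → 4-byte char #4 = F0 9D 9C 8A.
Offset 15: leading byte 0xEB = 11101011 → 3-byte char #5 = EB 87 B0.
Offset 18: leading byte 0xDF = 11011111 → 2-byte char #6 = DF A6.
Offset 20: leading byte 0xD2 = 11010010 → 2-byte char #7 = D2 91.
Offset 22: leading byte 0xF3 = 11110011 → 4-byte char #8 = F3 BD A4 89.
Leading byte 0xF3 = 11110011 matches 11110xxx → 4-byte sequence.
Byte 1: 0xF3 = 11110011, payload 011 (3 bits).
Byte 2: 0xBD = 10111101 (10xxxxxx ✓), payload 111101.
Byte 3: 0xA4 = 10100100 (10xxxxxx ✓), payload 100100.
Byte 4: 0x89 = 10001001 (10xxxxxx ✓), payload 001001.
Concatenate: 011111101100100001001 = 0xFD909 (21 bits → U+FD909).

U+FD909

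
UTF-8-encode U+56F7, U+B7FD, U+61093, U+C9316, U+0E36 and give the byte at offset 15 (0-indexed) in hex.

0xB8

U+56F7 → 3-byte form E5 9B B7 at offsets 0–2.
U+B7FD → 3-byte form EB 9F BD at offsets 3–5.
U+61093 → 4-byte form F1 A1 82 93 at offsets 6–9.
U+C9316 → 4-byte form F3 89 8C 96 at offsets 10–13.
U+0E36 → 3-byte form E0 B8 B6 at offsets 14–16.
Offset 15 falls in char 5's range; it's byte 2 of E0 B8 B6 = 0xB8.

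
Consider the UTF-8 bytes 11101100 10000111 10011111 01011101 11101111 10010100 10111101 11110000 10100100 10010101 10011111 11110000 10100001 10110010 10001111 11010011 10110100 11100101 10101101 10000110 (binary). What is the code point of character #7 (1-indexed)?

Offset 0: leading byte 0xEC = 11101100 → 3-byte char #1 = EC 87 9F.
Offset 3: leading byte 0x5D = 01011101 → 1-byte char #2 = 5D.
Offset 4: leading byte 0xEF = 11101111 → 3-byte char #3 = EF 94 BD.
Offset 7: leading byte 0xF0 = 11110000 → 4-byte char #4 = F0 A4 95 9F.
Offset 11: leading byte 0xF0 = 11110000 → 4-byte char #5 = F0 A1 B2 8F.
Offset 15: leading byte 0xD3 = 11010011 → 2-byte char #6 = D3 B4.
Offset 17: leading byte 0xE5 = 11100101 → 3-byte char #7 = E5 AD 86.
Leading byte 0xE5 = 11100101 matches 1110xxxx → 3-byte sequence.
Byte 1: 0xE5 = 11100101, payload 0101 (4 bits).
Byte 2: 0xAD = 10101101 (10xxxxxx ✓), payload 101101.
Byte 3: 0x86 = 10000110 (10xxxxxx ✓), payload 000110.
Concatenate: 0101101101000110 = 0x5B46 (16 bits → U+5B46).

U+5B46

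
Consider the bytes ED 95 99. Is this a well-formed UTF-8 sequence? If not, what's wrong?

Leading byte 0xED = 11101101 → 3-byte form.
Continuation bytes 0x95=10010101, 0x99=10011001 all match 10xxxxxx.
Decoded value 0xD559 is ≥ 0x800 (shortest form) and not a surrogate.

valid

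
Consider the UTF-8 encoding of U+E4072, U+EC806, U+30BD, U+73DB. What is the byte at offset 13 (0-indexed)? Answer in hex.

U+E4072 → 4-byte form F3 A4 81 B2 at offsets 0–3.
U+EC806 → 4-byte form F3 AC A0 86 at offsets 4–7.
U+30BD → 3-byte form E3 82 BD at offsets 8–10.
U+73DB → 3-byte form E7 8F 9B at offsets 11–13.
Offset 13 falls in char 4's range; it's byte 3 of E7 8F 9B = 0x9B.

0x9B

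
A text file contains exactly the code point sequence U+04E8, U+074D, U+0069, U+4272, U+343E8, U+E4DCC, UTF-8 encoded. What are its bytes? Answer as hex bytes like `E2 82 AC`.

U+04E8: 2-byte form → D3 A8.
U+074D: 2-byte form → DD 8D.
U+0069: 1-byte form → 69.
U+4272: 3-byte form → E4 89 B2.
U+343E8: 4-byte form → F0 B4 8F A8.
U+E4DCC: 4-byte form → F3 A4 B7 8C.
Concatenated (16 bytes): D3 A8 DD 8D 69 E4 89 B2 F0 B4 8F A8 F3 A4 B7 8C.

D3 A8 DD 8D 69 E4 89 B2 F0 B4 8F A8 F3 A4 B7 8C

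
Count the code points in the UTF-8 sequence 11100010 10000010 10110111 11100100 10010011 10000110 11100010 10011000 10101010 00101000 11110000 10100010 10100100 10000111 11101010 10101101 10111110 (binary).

Byte at offset 0: 0xE2 = 11100010 → 3-byte char (#1). Advance 3.
Byte at offset 3: 0xE4 = 11100100 → 3-byte char (#2). Advance 3.
Byte at offset 6: 0xE2 = 11100010 → 3-byte char (#3). Advance 3.
Byte at offset 9: 0x28 = 00101000 → 1-byte char (#4). Advance 1.
Byte at offset 10: 0xF0 = 11110000 → 4-byte char (#5). Advance 4.
Byte at offset 14: 0xEA = 11101010 → 3-byte char (#6). Advance 3.
Reached end at offset 17 after 6 code points.

6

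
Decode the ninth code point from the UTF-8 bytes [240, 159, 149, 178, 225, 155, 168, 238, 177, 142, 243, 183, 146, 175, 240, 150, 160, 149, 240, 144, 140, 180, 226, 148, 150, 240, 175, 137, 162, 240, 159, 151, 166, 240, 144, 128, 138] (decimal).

Offset 0: leading byte 0xF0 = 11110000 → 4-byte char #1 = F0 9F 95 B2.
Offset 4: leading byte 0xE1 = 11100001 → 3-byte char #2 = E1 9B A8.
Offset 7: leading byte 0xEE = 11101110 → 3-byte char #3 = EE B1 8E.
Offset 10: leading byte 0xF3 = 11110011 → 4-byte char #4 = F3 B7 92 AF.
Offset 14: leading byte 0xF0 = 11110000 → 4-byte char #5 = F0 96 A0 95.
Offset 18: leading byte 0xF0 = 11110000 → 4-byte char #6 = F0 90 8C B4.
Offset 22: leading byte 0xE2 = 11100010 → 3-byte char #7 = E2 94 96.
Offset 25: leading byte 0xF0 = 11110000 → 4-byte char #8 = F0 AF 89 A2.
Offset 29: leading byte 0xF0 = 11110000 → 4-byte char #9 = F0 9F 97 A6.
Leading byte 0xF0 = 11110000 matches 11110xxx → 4-byte sequence.
Byte 1: 0xF0 = 11110000, payload 000 (3 bits).
Byte 2: 0x9F = 10011111 (10xxxxxx ✓), payload 011111.
Byte 3: 0x97 = 10010111 (10xxxxxx ✓), payload 010111.
Byte 4: 0xA6 = 10100110 (10xxxxxx ✓), payload 100110.
Concatenate: 000011111010111100110 = 0x1F5E6 (21 bits → U+1F5E6).

U+1F5E6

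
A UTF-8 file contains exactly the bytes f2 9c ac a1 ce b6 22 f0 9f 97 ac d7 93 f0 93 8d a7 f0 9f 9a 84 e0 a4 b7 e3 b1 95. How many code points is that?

Byte at offset 0: 0xF2 = 11110010 → 4-byte char (#1). Advance 4.
Byte at offset 4: 0xCE = 11001110 → 2-byte char (#2). Advance 2.
Byte at offset 6: 0x22 = 00100010 → 1-byte char (#3). Advance 1.
Byte at offset 7: 0xF0 = 11110000 → 4-byte char (#4). Advance 4.
Byte at offset 11: 0xD7 = 11010111 → 2-byte char (#5). Advance 2.
Byte at offset 13: 0xF0 = 11110000 → 4-byte char (#6). Advance 4.
Byte at offset 17: 0xF0 = 11110000 → 4-byte char (#7). Advance 4.
Byte at offset 21: 0xE0 = 11100000 → 3-byte char (#8). Advance 3.
Byte at offset 24: 0xE3 = 11100011 → 3-byte char (#9). Advance 3.
Reached end at offset 27 after 9 code points.

9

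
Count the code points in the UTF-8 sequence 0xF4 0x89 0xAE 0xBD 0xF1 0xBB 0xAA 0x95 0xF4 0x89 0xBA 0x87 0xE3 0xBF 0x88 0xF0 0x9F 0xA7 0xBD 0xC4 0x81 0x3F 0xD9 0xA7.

Byte at offset 0: 0xF4 = 11110100 → 4-byte char (#1). Advance 4.
Byte at offset 4: 0xF1 = 11110001 → 4-byte char (#2). Advance 4.
Byte at offset 8: 0xF4 = 11110100 → 4-byte char (#3). Advance 4.
Byte at offset 12: 0xE3 = 11100011 → 3-byte char (#4). Advance 3.
Byte at offset 15: 0xF0 = 11110000 → 4-byte char (#5). Advance 4.
Byte at offset 19: 0xC4 = 11000100 → 2-byte char (#6). Advance 2.
Byte at offset 21: 0x3F = 00111111 → 1-byte char (#7). Advance 1.
Byte at offset 22: 0xD9 = 11011001 → 2-byte char (#8). Advance 2.
Reached end at offset 24 after 8 code points.

8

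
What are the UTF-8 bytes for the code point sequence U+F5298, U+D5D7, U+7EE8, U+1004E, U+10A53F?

F3 B5 8A 98 ED 97 97 E7 BB A8 F0 90 81 8E F4 8A 94 BF

U+F5298: 4-byte form → F3 B5 8A 98.
U+D5D7: 3-byte form → ED 97 97.
U+7EE8: 3-byte form → E7 BB A8.
U+1004E: 4-byte form → F0 90 81 8E.
U+10A53F: 4-byte form → F4 8A 94 BF.
Concatenated (18 bytes): F3 B5 8A 98 ED 97 97 E7 BB A8 F0 90 81 8E F4 8A 94 BF.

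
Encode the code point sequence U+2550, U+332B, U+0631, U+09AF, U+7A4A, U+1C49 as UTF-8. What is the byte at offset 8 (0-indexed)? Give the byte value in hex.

0xE0

U+2550 → 3-byte form E2 95 90 at offsets 0–2.
U+332B → 3-byte form E3 8C AB at offsets 3–5.
U+0631 → 2-byte form D8 B1 at offsets 6–7.
U+09AF → 3-byte form E0 A6 AF at offsets 8–10.
Offset 8 falls in char 4's range; it's byte 1 of E0 A6 AF = 0xE0.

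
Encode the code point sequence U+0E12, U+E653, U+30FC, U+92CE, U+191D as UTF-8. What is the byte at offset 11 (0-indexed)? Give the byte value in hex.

0x8E

U+0E12 → 3-byte form E0 B8 92 at offsets 0–2.
U+E653 → 3-byte form EE 99 93 at offsets 3–5.
U+30FC → 3-byte form E3 83 BC at offsets 6–8.
U+92CE → 3-byte form E9 8B 8E at offsets 9–11.
Offset 11 falls in char 4's range; it's byte 3 of E9 8B 8E = 0x8E.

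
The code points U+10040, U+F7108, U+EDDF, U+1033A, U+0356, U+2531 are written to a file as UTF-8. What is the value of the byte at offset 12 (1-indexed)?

0xF0

1-indexed offset 12 is 0-indexed offset 11.
U+10040 → 4-byte form F0 90 81 80 at offsets 0–3.
U+F7108 → 4-byte form F3 B7 84 88 at offsets 4–7.
U+EDDF → 3-byte form EE B7 9F at offsets 8–10.
U+1033A → 4-byte form F0 90 8C BA at offsets 11–14.
Offset 11 falls in char 4's range; it's byte 1 of F0 90 8C BA = 0xF0.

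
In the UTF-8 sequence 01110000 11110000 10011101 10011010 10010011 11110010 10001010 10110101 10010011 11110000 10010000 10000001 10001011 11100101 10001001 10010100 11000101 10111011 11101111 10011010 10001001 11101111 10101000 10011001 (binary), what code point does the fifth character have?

U+5254

Offset 0: leading byte 0x70 = 01110000 → 1-byte char #1 = 70.
Offset 1: leading byte 0xF0 = 11110000 → 4-byte char #2 = F0 9D 9A 93.
Offset 5: leading byte 0xF2 = 11110010 → 4-byte char #3 = F2 8A B5 93.
Offset 9: leading byte 0xF0 = 11110000 → 4-byte char #4 = F0 90 81 8B.
Offset 13: leading byte 0xE5 = 11100101 → 3-byte char #5 = E5 89 94.
Leading byte 0xE5 = 11100101 matches 1110xxxx → 3-byte sequence.
Byte 1: 0xE5 = 11100101, payload 0101 (4 bits).
Byte 2: 0x89 = 10001001 (10xxxxxx ✓), payload 001001.
Byte 3: 0x94 = 10010100 (10xxxxxx ✓), payload 010100.
Concatenate: 0101001001010100 = 0x5254 (16 bits → U+5254).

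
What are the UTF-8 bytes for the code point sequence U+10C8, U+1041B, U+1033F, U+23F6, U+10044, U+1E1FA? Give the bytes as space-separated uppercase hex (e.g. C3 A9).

E1 83 88 F0 90 90 9B F0 90 8C BF E2 8F B6 F0 90 81 84 F0 9E 87 BA

U+10C8: 3-byte form → E1 83 88.
U+1041B: 4-byte form → F0 90 90 9B.
U+1033F: 4-byte form → F0 90 8C BF.
U+23F6: 3-byte form → E2 8F B6.
U+10044: 4-byte form → F0 90 81 84.
U+1E1FA: 4-byte form → F0 9E 87 BA.
Concatenated (22 bytes): E1 83 88 F0 90 90 9B F0 90 8C BF E2 8F B6 F0 90 81 84 F0 9E 87 BA.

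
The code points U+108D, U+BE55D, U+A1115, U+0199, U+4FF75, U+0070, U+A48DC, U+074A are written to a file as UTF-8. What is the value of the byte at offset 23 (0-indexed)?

U+108D → 3-byte form E1 82 8D at offsets 0–2.
U+BE55D → 4-byte form F2 BE 95 9D at offsets 3–6.
U+A1115 → 4-byte form F2 A1 84 95 at offsets 7–10.
U+0199 → 2-byte form C6 99 at offsets 11–12.
U+4FF75 → 4-byte form F1 8F BD B5 at offsets 13–16.
U+0070 → 1-byte form 70 at offsets 17–17.
U+A48DC → 4-byte form F2 A4 A3 9C at offsets 18–21.
U+074A → 2-byte form DD 8A at offsets 22–23.
Offset 23 falls in char 8's range; it's byte 2 of DD 8A = 0x8A.

0x8A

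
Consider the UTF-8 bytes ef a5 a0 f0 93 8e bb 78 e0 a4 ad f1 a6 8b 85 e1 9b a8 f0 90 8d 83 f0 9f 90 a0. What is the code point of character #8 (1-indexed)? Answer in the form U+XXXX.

Offset 0: leading byte 0xEF = 11101111 → 3-byte char #1 = EF A5 A0.
Offset 3: leading byte 0xF0 = 11110000 → 4-byte char #2 = F0 93 8E BB.
Offset 7: leading byte 0x78 = 01111000 → 1-byte char #3 = 78.
Offset 8: leading byte 0xE0 = 11100000 → 3-byte char #4 = E0 A4 AD.
Offset 11: leading byte 0xF1 = 11110001 → 4-byte char #5 = F1 A6 8B 85.
Offset 15: leading byte 0xE1 = 11100001 → 3-byte char #6 = E1 9B A8.
Offset 18: leading byte 0xF0 = 11110000 → 4-byte char #7 = F0 90 8D 83.
Offset 22: leading byte 0xF0 = 11110000 → 4-byte char #8 = F0 9F 90 A0.
Leading byte 0xF0 = 11110000 matches 11110xxx → 4-byte sequence.
Byte 1: 0xF0 = 11110000, payload 000 (3 bits).
Byte 2: 0x9F = 10011111 (10xxxxxx ✓), payload 011111.
Byte 3: 0x90 = 10010000 (10xxxxxx ✓), payload 010000.
Byte 4: 0xA0 = 10100000 (10xxxxxx ✓), payload 100000.
Concatenate: 000011111010000100000 = 0x1F420 (21 bits → U+1F420).

U+1F420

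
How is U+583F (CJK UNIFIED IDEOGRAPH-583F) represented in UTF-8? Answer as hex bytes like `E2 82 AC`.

U+583F = 0x583F = 22591 decimal. In range U+0800–U+FFFF → 3-byte form: 1110xxxx 10xxxxxx 10xxxxxx.
Binary (16 bits): 0101100000111111.
Split 4+6+6: 0101 | 100000 | 111111.
Byte 1: 11100101 = 0xE5.
Byte 2: 10100000 = 0xA0.
Byte 3: 10111111 = 0xBF.

E5 A0 BF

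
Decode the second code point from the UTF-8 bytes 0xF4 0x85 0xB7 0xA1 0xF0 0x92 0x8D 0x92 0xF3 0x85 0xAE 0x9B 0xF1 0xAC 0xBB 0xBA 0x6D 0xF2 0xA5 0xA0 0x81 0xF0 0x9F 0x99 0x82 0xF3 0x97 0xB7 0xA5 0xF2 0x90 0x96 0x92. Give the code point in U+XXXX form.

U+12352

Offset 0: leading byte 0xF4 = 11110100 → 4-byte char #1 = F4 85 B7 A1.
Offset 4: leading byte 0xF0 = 11110000 → 4-byte char #2 = F0 92 8D 92.
Leading byte 0xF0 = 11110000 matches 11110xxx → 4-byte sequence.
Byte 1: 0xF0 = 11110000, payload 000 (3 bits).
Byte 2: 0x92 = 10010010 (10xxxxxx ✓), payload 010010.
Byte 3: 0x8D = 10001101 (10xxxxxx ✓), payload 001101.
Byte 4: 0x92 = 10010010 (10xxxxxx ✓), payload 010010.
Concatenate: 000010010001101010010 = 0x12352 (21 bits → U+12352).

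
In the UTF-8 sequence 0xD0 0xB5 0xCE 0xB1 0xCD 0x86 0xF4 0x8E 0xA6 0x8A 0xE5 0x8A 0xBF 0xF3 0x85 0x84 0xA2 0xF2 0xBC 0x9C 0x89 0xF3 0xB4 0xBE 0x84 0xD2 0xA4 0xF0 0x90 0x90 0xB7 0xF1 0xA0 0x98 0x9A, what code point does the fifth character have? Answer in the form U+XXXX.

Offset 0: leading byte 0xD0 = 11010000 → 2-byte char #1 = D0 B5.
Offset 2: leading byte 0xCE = 11001110 → 2-byte char #2 = CE B1.
Offset 4: leading byte 0xCD = 11001101 → 2-byte char #3 = CD 86.
Offset 6: leading byte 0xF4 = 11110100 → 4-byte char #4 = F4 8E A6 8A.
Offset 10: leading byte 0xE5 = 11100101 → 3-byte char #5 = E5 8A BF.
Leading byte 0xE5 = 11100101 matches 1110xxxx → 3-byte sequence.
Byte 1: 0xE5 = 11100101, payload 0101 (4 bits).
Byte 2: 0x8A = 10001010 (10xxxxxx ✓), payload 001010.
Byte 3: 0xBF = 10111111 (10xxxxxx ✓), payload 111111.
Concatenate: 0101001010111111 = 0x52BF (16 bits → U+52BF).

U+52BF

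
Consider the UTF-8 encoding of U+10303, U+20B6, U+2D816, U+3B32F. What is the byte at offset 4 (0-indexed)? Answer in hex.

0xE2

U+10303 → 4-byte form F0 90 8C 83 at offsets 0–3.
U+20B6 → 3-byte form E2 82 B6 at offsets 4–6.
Offset 4 falls in char 2's range; it's byte 1 of E2 82 B6 = 0xE2.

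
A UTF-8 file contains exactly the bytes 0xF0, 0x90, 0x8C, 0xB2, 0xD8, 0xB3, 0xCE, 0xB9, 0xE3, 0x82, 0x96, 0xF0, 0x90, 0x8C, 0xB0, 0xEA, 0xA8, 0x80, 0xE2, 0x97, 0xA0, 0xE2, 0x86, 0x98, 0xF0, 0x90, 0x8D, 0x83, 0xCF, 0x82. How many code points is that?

10

Byte at offset 0: 0xF0 = 11110000 → 4-byte char (#1). Advance 4.
Byte at offset 4: 0xD8 = 11011000 → 2-byte char (#2). Advance 2.
Byte at offset 6: 0xCE = 11001110 → 2-byte char (#3). Advance 2.
Byte at offset 8: 0xE3 = 11100011 → 3-byte char (#4). Advance 3.
Byte at offset 11: 0xF0 = 11110000 → 4-byte char (#5). Advance 4.
Byte at offset 15: 0xEA = 11101010 → 3-byte char (#6). Advance 3.
Byte at offset 18: 0xE2 = 11100010 → 3-byte char (#7). Advance 3.
Byte at offset 21: 0xE2 = 11100010 → 3-byte char (#8). Advance 3.
Byte at offset 24: 0xF0 = 11110000 → 4-byte char (#9). Advance 4.
Byte at offset 28: 0xCF = 11001111 → 2-byte char (#10). Advance 2.
Reached end at offset 30 after 10 code points.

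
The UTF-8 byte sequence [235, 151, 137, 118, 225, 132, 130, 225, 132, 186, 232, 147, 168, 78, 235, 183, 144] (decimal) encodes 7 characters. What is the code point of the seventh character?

Offset 0: leading byte 0xEB = 11101011 → 3-byte char #1 = EB 97 89.
Offset 3: leading byte 0x76 = 01110110 → 1-byte char #2 = 76.
Offset 4: leading byte 0xE1 = 11100001 → 3-byte char #3 = E1 84 82.
Offset 7: leading byte 0xE1 = 11100001 → 3-byte char #4 = E1 84 BA.
Offset 10: leading byte 0xE8 = 11101000 → 3-byte char #5 = E8 93 A8.
Offset 13: leading byte 0x4E = 01001110 → 1-byte char #6 = 4E.
Offset 14: leading byte 0xEB = 11101011 → 3-byte char #7 = EB B7 90.
Leading byte 0xEB = 11101011 matches 1110xxxx → 3-byte sequence.
Byte 1: 0xEB = 11101011, payload 1011 (4 bits).
Byte 2: 0xB7 = 10110111 (10xxxxxx ✓), payload 110111.
Byte 3: 0x90 = 10010000 (10xxxxxx ✓), payload 010000.
Concatenate: 1011110111010000 = 0xBDD0 (16 bits → U+BDD0).

U+BDD0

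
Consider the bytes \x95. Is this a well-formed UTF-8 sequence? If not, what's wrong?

invalid (continuation byte with no leading byte)

Byte 0x95 = 10010101 has the form 10xxxxxx — a continuation byte — but there is no preceding leading byte.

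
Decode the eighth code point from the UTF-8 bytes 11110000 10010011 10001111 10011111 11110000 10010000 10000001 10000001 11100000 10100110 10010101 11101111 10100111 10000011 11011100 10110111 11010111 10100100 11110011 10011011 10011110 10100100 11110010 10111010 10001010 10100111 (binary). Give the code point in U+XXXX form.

U+BA2A7

Offset 0: leading byte 0xF0 = 11110000 → 4-byte char #1 = F0 93 8F 9F.
Offset 4: leading byte 0xF0 = 11110000 → 4-byte char #2 = F0 90 81 81.
Offset 8: leading byte 0xE0 = 11100000 → 3-byte char #3 = E0 A6 95.
Offset 11: leading byte 0xEF = 11101111 → 3-byte char #4 = EF A7 83.
Offset 14: leading byte 0xDC = 11011100 → 2-byte char #5 = DC B7.
Offset 16: leading byte 0xD7 = 11010111 → 2-byte char #6 = D7 A4.
Offset 18: leading byte 0xF3 = 11110011 → 4-byte char #7 = F3 9B 9E A4.
Offset 22: leading byte 0xF2 = 11110010 → 4-byte char #8 = F2 BA 8A A7.
Leading byte 0xF2 = 11110010 matches 11110xxx → 4-byte sequence.
Byte 1: 0xF2 = 11110010, payload 010 (3 bits).
Byte 2: 0xBA = 10111010 (10xxxxxx ✓), payload 111010.
Byte 3: 0x8A = 10001010 (10xxxxxx ✓), payload 001010.
Byte 4: 0xA7 = 10100111 (10xxxxxx ✓), payload 100111.
Concatenate: 010111010001010100111 = 0xBA2A7 (21 bits → U+BA2A7).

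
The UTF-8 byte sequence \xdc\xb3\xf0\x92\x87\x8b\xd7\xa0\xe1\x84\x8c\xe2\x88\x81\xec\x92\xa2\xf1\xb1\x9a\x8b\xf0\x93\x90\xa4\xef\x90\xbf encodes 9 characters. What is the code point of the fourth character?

U+110C

Offset 0: leading byte 0xDC = 11011100 → 2-byte char #1 = DC B3.
Offset 2: leading byte 0xF0 = 11110000 → 4-byte char #2 = F0 92 87 8B.
Offset 6: leading byte 0xD7 = 11010111 → 2-byte char #3 = D7 A0.
Offset 8: leading byte 0xE1 = 11100001 → 3-byte char #4 = E1 84 8C.
Leading byte 0xE1 = 11100001 matches 1110xxxx → 3-byte sequence.
Byte 1: 0xE1 = 11100001, payload 0001 (4 bits).
Byte 2: 0x84 = 10000100 (10xxxxxx ✓), payload 000100.
Byte 3: 0x8C = 10001100 (10xxxxxx ✓), payload 001100.
Concatenate: 0001000100001100 = 0x110C (16 bits → U+110C).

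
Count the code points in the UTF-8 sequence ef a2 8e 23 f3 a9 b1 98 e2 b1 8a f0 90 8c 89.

Byte at offset 0: 0xEF = 11101111 → 3-byte char (#1). Advance 3.
Byte at offset 3: 0x23 = 00100011 → 1-byte char (#2). Advance 1.
Byte at offset 4: 0xF3 = 11110011 → 4-byte char (#3). Advance 4.
Byte at offset 8: 0xE2 = 11100010 → 3-byte char (#4). Advance 3.
Byte at offset 11: 0xF0 = 11110000 → 4-byte char (#5). Advance 4.
Reached end at offset 15 after 5 code points.

5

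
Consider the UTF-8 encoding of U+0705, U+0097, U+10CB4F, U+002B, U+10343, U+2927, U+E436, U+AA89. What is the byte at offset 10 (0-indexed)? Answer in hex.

0x90

U+0705 → 2-byte form DC 85 at offsets 0–1.
U+0097 → 2-byte form C2 97 at offsets 2–3.
U+10CB4F → 4-byte form F4 8C AD 8F at offsets 4–7.
U+002B → 1-byte form 2B at offsets 8–8.
U+10343 → 4-byte form F0 90 8D 83 at offsets 9–12.
Offset 10 falls in char 5's range; it's byte 2 of F0 90 8D 83 = 0x90.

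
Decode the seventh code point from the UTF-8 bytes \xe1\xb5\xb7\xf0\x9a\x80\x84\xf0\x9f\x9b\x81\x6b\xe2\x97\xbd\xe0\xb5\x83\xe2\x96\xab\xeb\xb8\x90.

Offset 0: leading byte 0xE1 = 11100001 → 3-byte char #1 = E1 B5 B7.
Offset 3: leading byte 0xF0 = 11110000 → 4-byte char #2 = F0 9A 80 84.
Offset 7: leading byte 0xF0 = 11110000 → 4-byte char #3 = F0 9F 9B 81.
Offset 11: leading byte 0x6B = 01101011 → 1-byte char #4 = 6B.
Offset 12: leading byte 0xE2 = 11100010 → 3-byte char #5 = E2 97 BD.
Offset 15: leading byte 0xE0 = 11100000 → 3-byte char #6 = E0 B5 83.
Offset 18: leading byte 0xE2 = 11100010 → 3-byte char #7 = E2 96 AB.
Leading byte 0xE2 = 11100010 matches 1110xxxx → 3-byte sequence.
Byte 1: 0xE2 = 11100010, payload 0010 (4 bits).
Byte 2: 0x96 = 10010110 (10xxxxxx ✓), payload 010110.
Byte 3: 0xAB = 10101011 (10xxxxxx ✓), payload 101011.
Concatenate: 0010010110101011 = 0x25AB (16 bits → U+25AB).

U+25AB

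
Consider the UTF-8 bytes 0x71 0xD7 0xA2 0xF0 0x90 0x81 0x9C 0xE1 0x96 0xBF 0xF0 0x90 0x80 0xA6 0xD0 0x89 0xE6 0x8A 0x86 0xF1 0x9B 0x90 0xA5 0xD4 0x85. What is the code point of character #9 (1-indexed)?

U+0505

Offset 0: leading byte 0x71 = 01110001 → 1-byte char #1 = 71.
Offset 1: leading byte 0xD7 = 11010111 → 2-byte char #2 = D7 A2.
Offset 3: leading byte 0xF0 = 11110000 → 4-byte char #3 = F0 90 81 9C.
Offset 7: leading byte 0xE1 = 11100001 → 3-byte char #4 = E1 96 BF.
Offset 10: leading byte 0xF0 = 11110000 → 4-byte char #5 = F0 90 80 A6.
Offset 14: leading byte 0xD0 = 11010000 → 2-byte char #6 = D0 89.
Offset 16: leading byte 0xE6 = 11100110 → 3-byte char #7 = E6 8A 86.
Offset 19: leading byte 0xF1 = 11110001 → 4-byte char #8 = F1 9B 90 A5.
Offset 23: leading byte 0xD4 = 11010100 → 2-byte char #9 = D4 85.
Leading byte 0xD4 = 11010100 matches 110xxxxx → 2-byte sequence.
Byte 1: 0xD4 = 11010100, payload 10100 (5 bits).
Byte 2: 0x85 = 10000101 (10xxxxxx ✓), payload 000101.
Concatenate: 10100000101 = 0x505 (11 bits → U+0505).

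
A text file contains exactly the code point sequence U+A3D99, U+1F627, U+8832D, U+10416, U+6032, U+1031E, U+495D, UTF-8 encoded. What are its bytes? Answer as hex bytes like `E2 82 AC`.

F2 A3 B6 99 F0 9F 98 A7 F2 88 8C AD F0 90 90 96 E6 80 B2 F0 90 8C 9E E4 A5 9D

U+A3D99: 4-byte form → F2 A3 B6 99.
U+1F627: 4-byte form → F0 9F 98 A7.
U+8832D: 4-byte form → F2 88 8C AD.
U+10416: 4-byte form → F0 90 90 96.
U+6032: 3-byte form → E6 80 B2.
U+1031E: 4-byte form → F0 90 8C 9E.
U+495D: 3-byte form → E4 A5 9D.
Concatenated (26 bytes): F2 A3 B6 99 F0 9F 98 A7 F2 88 8C AD F0 90 90 96 E6 80 B2 F0 90 8C 9E E4 A5 9D.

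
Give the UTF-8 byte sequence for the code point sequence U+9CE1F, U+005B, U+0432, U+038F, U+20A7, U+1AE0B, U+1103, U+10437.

F2 9C B8 9F 5B D0 B2 CE 8F E2 82 A7 F0 9A B8 8B E1 84 83 F0 90 90 B7

U+9CE1F: 4-byte form → F2 9C B8 9F.
U+005B: 1-byte form → 5B.
U+0432: 2-byte form → D0 B2.
U+038F: 2-byte form → CE 8F.
U+20A7: 3-byte form → E2 82 A7.
U+1AE0B: 4-byte form → F0 9A B8 8B.
U+1103: 3-byte form → E1 84 83.
U+10437: 4-byte form → F0 90 90 B7.
Concatenated (23 bytes): F2 9C B8 9F 5B D0 B2 CE 8F E2 82 A7 F0 9A B8 8B E1 84 83 F0 90 90 B7.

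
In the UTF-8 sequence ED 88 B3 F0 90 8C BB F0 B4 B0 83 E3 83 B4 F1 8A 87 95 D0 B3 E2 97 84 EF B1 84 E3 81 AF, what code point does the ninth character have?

U+306F

Offset 0: leading byte 0xED = 11101101 → 3-byte char #1 = ED 88 B3.
Offset 3: leading byte 0xF0 = 11110000 → 4-byte char #2 = F0 90 8C BB.
Offset 7: leading byte 0xF0 = 11110000 → 4-byte char #3 = F0 B4 B0 83.
Offset 11: leading byte 0xE3 = 11100011 → 3-byte char #4 = E3 83 B4.
Offset 14: leading byte 0xF1 = 11110001 → 4-byte char #5 = F1 8A 87 95.
Offset 18: leading byte 0xD0 = 11010000 → 2-byte char #6 = D0 B3.
Offset 20: leading byte 0xE2 = 11100010 → 3-byte char #7 = E2 97 84.
Offset 23: leading byte 0xEF = 11101111 → 3-byte char #8 = EF B1 84.
Offset 26: leading byte 0xE3 = 11100011 → 3-byte char #9 = E3 81 AF.
Leading byte 0xE3 = 11100011 matches 1110xxxx → 3-byte sequence.
Byte 1: 0xE3 = 11100011, payload 0011 (4 bits).
Byte 2: 0x81 = 10000001 (10xxxxxx ✓), payload 000001.
Byte 3: 0xAF = 10101111 (10xxxxxx ✓), payload 101111.
Concatenate: 0011000001101111 = 0x306F (16 bits → U+306F).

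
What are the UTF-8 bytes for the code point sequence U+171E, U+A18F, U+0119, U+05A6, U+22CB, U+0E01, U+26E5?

E1 9C 9E EA 86 8F C4 99 D6 A6 E2 8B 8B E0 B8 81 E2 9B A5

U+171E: 3-byte form → E1 9C 9E.
U+A18F: 3-byte form → EA 86 8F.
U+0119: 2-byte form → C4 99.
U+05A6: 2-byte form → D6 A6.
U+22CB: 3-byte form → E2 8B 8B.
U+0E01: 3-byte form → E0 B8 81.
U+26E5: 3-byte form → E2 9B A5.
Concatenated (19 bytes): E1 9C 9E EA 86 8F C4 99 D6 A6 E2 8B 8B E0 B8 81 E2 9B A5.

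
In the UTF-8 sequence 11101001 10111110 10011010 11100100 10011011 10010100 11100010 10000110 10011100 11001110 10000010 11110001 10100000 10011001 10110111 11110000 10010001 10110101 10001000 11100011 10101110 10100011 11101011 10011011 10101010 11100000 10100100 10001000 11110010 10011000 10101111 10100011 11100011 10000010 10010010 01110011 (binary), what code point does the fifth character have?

U+60677

Offset 0: leading byte 0xE9 = 11101001 → 3-byte char #1 = E9 BE 9A.
Offset 3: leading byte 0xE4 = 11100100 → 3-byte char #2 = E4 9B 94.
Offset 6: leading byte 0xE2 = 11100010 → 3-byte char #3 = E2 86 9C.
Offset 9: leading byte 0xCE = 11001110 → 2-byte char #4 = CE 82.
Offset 11: leading byte 0xF1 = 11110001 → 4-byte char #5 = F1 A0 99 B7.
Leading byte 0xF1 = 11110001 matches 11110xxx → 4-byte sequence.
Byte 1: 0xF1 = 11110001, payload 001 (3 bits).
Byte 2: 0xA0 = 10100000 (10xxxxxx ✓), payload 100000.
Byte 3: 0x99 = 10011001 (10xxxxxx ✓), payload 011001.
Byte 4: 0xB7 = 10110111 (10xxxxxx ✓), payload 110111.
Concatenate: 001100000011001110111 = 0x60677 (21 bits → U+60677).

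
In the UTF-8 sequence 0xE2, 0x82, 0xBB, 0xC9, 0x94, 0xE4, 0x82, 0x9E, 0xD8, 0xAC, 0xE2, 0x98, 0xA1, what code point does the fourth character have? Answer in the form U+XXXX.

U+062C

Offset 0: leading byte 0xE2 = 11100010 → 3-byte char #1 = E2 82 BB.
Offset 3: leading byte 0xC9 = 11001001 → 2-byte char #2 = C9 94.
Offset 5: leading byte 0xE4 = 11100100 → 3-byte char #3 = E4 82 9E.
Offset 8: leading byte 0xD8 = 11011000 → 2-byte char #4 = D8 AC.
Leading byte 0xD8 = 11011000 matches 110xxxxx → 2-byte sequence.
Byte 1: 0xD8 = 11011000, payload 11000 (5 bits).
Byte 2: 0xAC = 10101100 (10xxxxxx ✓), payload 101100.
Concatenate: 11000101100 = 0x62C (11 bits → U+062C).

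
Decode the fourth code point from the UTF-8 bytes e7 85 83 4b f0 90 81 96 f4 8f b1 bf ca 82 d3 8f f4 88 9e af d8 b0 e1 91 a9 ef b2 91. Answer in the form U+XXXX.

U+10FC7F

Offset 0: leading byte 0xE7 = 11100111 → 3-byte char #1 = E7 85 83.
Offset 3: leading byte 0x4B = 01001011 → 1-byte char #2 = 4B.
Offset 4: leading byte 0xF0 = 11110000 → 4-byte char #3 = F0 90 81 96.
Offset 8: leading byte 0xF4 = 11110100 → 4-byte char #4 = F4 8F B1 BF.
Leading byte 0xF4 = 11110100 matches 11110xxx → 4-byte sequence.
Byte 1: 0xF4 = 11110100, payload 100 (3 bits).
Byte 2: 0x8F = 10001111 (10xxxxxx ✓), payload 001111.
Byte 3: 0xB1 = 10110001 (10xxxxxx ✓), payload 110001.
Byte 4: 0xBF = 10111111 (10xxxxxx ✓), payload 111111.
Concatenate: 100001111110001111111 = 0x10FC7F (21 bits → U+10FC7F).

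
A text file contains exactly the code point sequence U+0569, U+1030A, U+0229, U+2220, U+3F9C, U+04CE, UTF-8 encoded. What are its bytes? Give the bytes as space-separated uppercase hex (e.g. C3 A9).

D5 A9 F0 90 8C 8A C8 A9 E2 88 A0 E3 BE 9C D3 8E

U+0569: 2-byte form → D5 A9.
U+1030A: 4-byte form → F0 90 8C 8A.
U+0229: 2-byte form → C8 A9.
U+2220: 3-byte form → E2 88 A0.
U+3F9C: 3-byte form → E3 BE 9C.
U+04CE: 2-byte form → D3 8E.
Concatenated (16 bytes): D5 A9 F0 90 8C 8A C8 A9 E2 88 A0 E3 BE 9C D3 8E.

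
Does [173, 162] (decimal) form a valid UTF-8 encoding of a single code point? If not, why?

invalid (continuation byte with no leading byte)

Byte 0xAD = 10101101 has the form 10xxxxxx — a continuation byte — but there is no preceding leading byte.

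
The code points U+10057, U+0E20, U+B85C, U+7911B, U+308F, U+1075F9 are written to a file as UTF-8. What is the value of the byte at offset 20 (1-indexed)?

0x97

1-indexed offset 20 is 0-indexed offset 19.
U+10057 → 4-byte form F0 90 81 97 at offsets 0–3.
U+0E20 → 3-byte form E0 B8 A0 at offsets 4–6.
U+B85C → 3-byte form EB A1 9C at offsets 7–9.
U+7911B → 4-byte form F1 B9 84 9B at offsets 10–13.
U+308F → 3-byte form E3 82 8F at offsets 14–16.
U+1075F9 → 4-byte form F4 87 97 B9 at offsets 17–20.
Offset 19 falls in char 6's range; it's byte 3 of F4 87 97 B9 = 0x97.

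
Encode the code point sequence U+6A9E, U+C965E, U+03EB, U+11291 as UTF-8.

E6 AA 9E F3 89 99 9E CF AB F0 91 8A 91

U+6A9E: 3-byte form → E6 AA 9E.
U+C965E: 4-byte form → F3 89 99 9E.
U+03EB: 2-byte form → CF AB.
U+11291: 4-byte form → F0 91 8A 91.
Concatenated (13 bytes): E6 AA 9E F3 89 99 9E CF AB F0 91 8A 91.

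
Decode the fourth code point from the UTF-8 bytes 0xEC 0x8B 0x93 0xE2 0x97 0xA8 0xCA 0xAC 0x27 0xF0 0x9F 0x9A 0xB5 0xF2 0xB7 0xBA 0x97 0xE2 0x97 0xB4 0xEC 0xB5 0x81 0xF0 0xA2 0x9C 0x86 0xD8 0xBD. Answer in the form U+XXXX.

Offset 0: leading byte 0xEC = 11101100 → 3-byte char #1 = EC 8B 93.
Offset 3: leading byte 0xE2 = 11100010 → 3-byte char #2 = E2 97 A8.
Offset 6: leading byte 0xCA = 11001010 → 2-byte char #3 = CA AC.
Offset 8: leading byte 0x27 = 00100111 → 1-byte char #4 = 27.
Leading byte 0x27 = 00100111 matches 0xxxxxxx → 1-byte sequence.
Byte 1: 0x27 = 00100111, payload 0100111 (7 bits).
Concatenate: 0100111 = 0x27 (7 bits → U+0027).

U+0027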